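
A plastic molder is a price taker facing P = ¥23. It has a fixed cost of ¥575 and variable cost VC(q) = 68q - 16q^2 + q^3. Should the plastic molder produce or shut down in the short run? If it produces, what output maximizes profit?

Produce at q = 9

Strip out fixed cost: VC = 68q - 16q^2 + q^3. Then AVC = 68 - 16q + q^2 and MC = 68 - 32q + 3q^2.
AVC hits its minimum where MC = AVC, at q = 8, giving min AVC = 68 - 16·8 + 8^2 = ¥4.
Since P = ¥23 ≥ min AVC = ¥4, price covers variable cost and the firm should produce.
Solving P = MC: 45 - 32q + 3q^2 = 0 ⇒ q = 5/3 or 9. On the upward-sloping branch, q* = 9.
Check: AVC at q = 9 is ¥5 ≤ P, so revenue covers variable cost.
Profit = P·q − TC = 23·9 − 620 = -¥413, a loss, but smaller than the ¥575 fixed cost the firm would lose by shutting down.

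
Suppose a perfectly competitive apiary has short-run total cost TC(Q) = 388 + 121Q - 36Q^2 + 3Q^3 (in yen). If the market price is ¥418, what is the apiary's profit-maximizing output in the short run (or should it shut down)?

Variable cost is VC = 121Q - 36Q^2 + 3Q^3, so AVC = VC/Q = 121 - 36Q + 3Q^2 and MC = dTC/dQ = 121 - 72Q + 9Q^2.
AVC is minimized where dAVC/dQ = -36 + 6Q = 0, at Q = 6; min AVC = 121 - 36·6 + 3·6^2 = ¥13.
Because ¥418 ≥ ¥13, revenue can cover variable cost; the firm operates.
Set P = MC: 418 = 121 - 72Q + 9Q^2 → -297 - 72Q + 9Q^2 = 0. The roots are Q = -3 and Q = 11; the profit-maximizing output is on the rising part of MC, so Q* = 11.
Check: AVC at Q = 11 is ¥88 ≤ P, so revenue covers variable cost.
Profit = P·Q − TC = 418·11 − 1356 = ¥3242.

Produce at Q = 11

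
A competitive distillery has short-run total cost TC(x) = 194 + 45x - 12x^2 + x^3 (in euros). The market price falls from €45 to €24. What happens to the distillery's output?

Output falls from 8 to 7

MC = 45 - 24x + 3x^2; the shutdown threshold is min AVC = €9 (at x = 6).
With P = €45 above the shutdown price, P = MC gives x = 8.
At P = €24 ≥ min AVC, set P = MC: x = 7. The firm stays open but cuts output.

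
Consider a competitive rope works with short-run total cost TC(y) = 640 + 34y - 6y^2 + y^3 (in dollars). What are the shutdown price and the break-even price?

AVC = 34 - 6y + y^2; minimized at y = 3, giving min AVC = $25. That is the shutdown price.
ATC = 640/y + 34 - 6y + y^2. Setting dATC/dy = −640/y^2 − 6 + 2y = 0 gives y = 8 (since 2·8^3 − 6·8^2 = 640).
min ATC = 640/8 + 34 − 6·8 + 8^2 = $130. That is the break-even price.
For $25 ≤ P < $130 the firm produces at a loss; below $25 it shuts down.

Shutdown price = $25; break-even price = $130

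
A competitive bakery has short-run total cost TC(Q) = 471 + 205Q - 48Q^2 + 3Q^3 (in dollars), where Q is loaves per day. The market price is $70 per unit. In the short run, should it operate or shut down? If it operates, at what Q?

Variable cost is VC = 205Q - 48Q^2 + 3Q^3, so AVC = VC/Q = 205 - 48Q + 3Q^2 and MC = dTC/dQ = 205 - 96Q + 9Q^2.
AVC is minimized where dAVC/dQ = -48 + 6Q = 0, at Q = 8; min AVC = 205 - 48·8 + 3·8^2 = $13.
Since P = $70 ≥ min AVC = $13, price covers variable cost and the firm should produce.
Set P = MC: 70 = 205 - 96Q + 9Q^2 → 135 - 96Q + 9Q^2 = 0. The roots are Q = 5/3 and Q = 9; the profit-maximizing output is on the rising part of MC, so Q* = 9.
Check: AVC at Q = 9 is $16 ≤ P, so revenue covers variable cost.
Profit = P·Q − TC = 70·9 − 615 = $15.

Produce at Q = 9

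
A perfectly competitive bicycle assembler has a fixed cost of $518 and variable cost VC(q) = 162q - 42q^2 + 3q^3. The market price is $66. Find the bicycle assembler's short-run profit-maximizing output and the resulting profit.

Profit = -$134 at q = 8

AVC = 162 - 42q + 3q^2; min AVC = $15 at q = 7. Since P = $66 ≥ min AVC, the firm produces.
With MC = 162 - 84q + 9q^2, P = MC on the upward-sloping part at q* = 8.
TR = 66·8 = 528. TC = 518 + 144 = 662. Profit = 528 − 662 = -$134.
By producing, the firm covers all variable cost plus $384 of fixed cost; shutting down would lose the full $518.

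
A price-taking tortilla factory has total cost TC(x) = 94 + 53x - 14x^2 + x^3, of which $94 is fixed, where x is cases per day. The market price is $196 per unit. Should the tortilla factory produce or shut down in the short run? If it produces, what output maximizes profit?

From TC, MC = TC'(x) = 53 - 28x + 3x^2 and AVC = VC/x = 53 - 14x + x^2.
AVC is minimized where dAVC/dx = -14 + 2x = 0, at x = 7; min AVC = 53 - 14·7 + 7^2 = $4.
P = $196 exceeds min AVC = $4, so the firm stays open.
P = MC gives -143 - 28x + 3x^2 = 0, with roots -11/3 and 13. Take the larger (rising MC): x* = 13.
Check: AVC at x = 13 is $40 ≤ P, so revenue covers variable cost.
Profit = P·x − TC = 196·13 − 614 = $1934.

Produce at x = 13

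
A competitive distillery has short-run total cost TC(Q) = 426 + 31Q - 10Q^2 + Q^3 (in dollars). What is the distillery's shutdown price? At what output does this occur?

The firm shuts down when price falls below the minimum of average variable cost. AVC = VC/Q = 31 - 10Q + Q^2.
dAVC/dQ = -10 + 2Q = 0 gives Q = 5. min AVC = 31 - 10·5 + 5^2 = 6.
So the shutdown price is $6.

$6 per unit, at Q = 5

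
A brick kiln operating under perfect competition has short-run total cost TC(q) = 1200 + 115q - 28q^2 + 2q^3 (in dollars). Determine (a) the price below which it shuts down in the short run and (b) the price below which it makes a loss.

AVC = 115 - 28q + 2q^2; minimized at q = 7, giving min AVC = $17. That is the shutdown price.
ATC = 1200/q + 115 - 28q + 2q^2. Setting dATC/dq = −1200/q^2 − 28 + 4q = 0 gives q = 10 (since 4·10^3 − 28·10^2 = 1200).
min ATC = 1200/10 + 115 − 28·10 + 2·10^2 = $155. That is the break-even price.
For $17 ≤ P < $155 the firm produces at a loss; below $17 it shuts down.

Shutdown price = $17; break-even price = $155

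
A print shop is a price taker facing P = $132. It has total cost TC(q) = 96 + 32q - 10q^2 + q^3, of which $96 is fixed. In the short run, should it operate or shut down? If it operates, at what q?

Variable cost is VC = 32q - 10q^2 + q^3, so AVC = VC/q = 32 - 10q + q^2 and MC = dTC/dq = 32 - 20q + 3q^2.
AVC is minimized where dAVC/dq = -10 + 2q = 0, at q = 5; min AVC = 32 - 10·5 + 5^2 = $7.
Because $132 ≥ $7, revenue can cover variable cost; the firm operates.
P = MC gives -100 - 20q + 3q^2 = 0, with roots -10/3 and 10. Take the larger (rising MC): q* = 10.
Check: AVC at q = 10 is $32 ≤ P, so revenue covers variable cost.
Profit = P·q − TC = 132·10 − 416 = $904.

Produce at q = 10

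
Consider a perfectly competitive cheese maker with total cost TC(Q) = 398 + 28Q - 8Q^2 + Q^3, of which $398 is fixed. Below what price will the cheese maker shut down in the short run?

$12 per unit

Short-run supply begins at min AVC. From VC = 28Q - 8Q^2 + Q^3, AVC = 28 - 8Q + Q^2.
dAVC/dQ = -8 + 2Q = 0 gives Q = 4. min AVC = 28 - 8·4 + 4^2 = 12.
For P < $12 the firm produces nothing.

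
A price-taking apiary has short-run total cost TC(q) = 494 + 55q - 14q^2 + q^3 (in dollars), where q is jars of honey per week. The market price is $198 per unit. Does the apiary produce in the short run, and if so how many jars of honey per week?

Variable cost is VC = 55q - 14q^2 + q^3, so AVC = VC/q = 55 - 14q + q^2 and MC = dTC/dq = 55 - 28q + 3q^2.
AVC hits its minimum where MC = AVC, at q = 7, giving min AVC = 55 - 14·7 + 7^2 = $6.
P = $198 exceeds min AVC = $6, so the firm stays open.
Set P = MC: 198 = 55 - 28q + 3q^2 → -143 - 28q + 3q^2 = 0. The roots are q = -11/3 and q = 13; the profit-maximizing output is on the rising part of MC, so q* = 13.
Check: AVC at q = 13 is $42 ≤ P, so revenue covers variable cost.
Profit = P·q − TC = 198·13 − 1040 = $1534.

Produce at q = 13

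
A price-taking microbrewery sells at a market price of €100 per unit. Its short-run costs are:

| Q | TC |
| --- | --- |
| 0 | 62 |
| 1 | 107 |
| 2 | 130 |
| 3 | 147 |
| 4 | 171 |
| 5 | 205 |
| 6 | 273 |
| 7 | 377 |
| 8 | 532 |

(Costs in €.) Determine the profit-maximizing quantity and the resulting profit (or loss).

Q = 6; profit = €327

Profit at each row (π = 100Q − TC): Q=0: -62; Q=1: -7; Q=2: 70; Q=3: 153; Q=4: 229; Q=5: 295; Q=6: 327; Q=7: 323; Q=8: 268.
Profit is maximized at Q = 6. AVC there is 211/6 = €35.17 ≤ P, so producing beats shutting down (which would give -€62).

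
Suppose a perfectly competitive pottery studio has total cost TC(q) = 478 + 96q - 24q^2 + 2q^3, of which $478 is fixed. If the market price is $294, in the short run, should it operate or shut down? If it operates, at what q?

From TC, MC = TC'(q) = 96 - 48q + 6q^2 and AVC = VC/q = 96 - 24q + 2q^2.
AVC is minimized where dAVC/dq = -24 + 4q = 0, at q = 6; min AVC = 96 - 24·6 + 2·6^2 = $24.
P = $294 exceeds min AVC = $24, so the firm stays open.
Solving P = MC: -198 - 48q + 6q^2 = 0 ⇒ q = -3 or 11. On the upward-sloping branch, q* = 11.
Check: AVC at q = 11 is $74 ≤ P, so revenue covers variable cost.
Profit = P·q − TC = 294·11 − 1292 = $1942.

Produce at q = 11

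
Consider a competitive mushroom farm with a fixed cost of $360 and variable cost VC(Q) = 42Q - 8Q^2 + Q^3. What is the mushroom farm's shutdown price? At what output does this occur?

Short-run supply begins at min AVC. From VC = 42Q - 8Q^2 + Q^3, AVC = 42 - 8Q + Q^2.
dAVC/dQ = -8 + 2Q = 0 gives Q = 4. min AVC = 42 - 8·4 + 4^2 = 26.
For P < $26 the firm produces nothing.

$26 per unit, at Q = 4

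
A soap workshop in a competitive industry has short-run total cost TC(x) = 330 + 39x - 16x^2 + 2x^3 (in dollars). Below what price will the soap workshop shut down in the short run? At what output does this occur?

$7 per unit, at x = 4

The firm shuts down when price falls below the minimum of average variable cost. AVC = VC/x = 39 - 16x + 2x^2.
At the minimum of AVC, MC = AVC. MC = 39 - 32x + 6x^2; setting MC = AVC gives 4x^2 - 16x = 0, so x = 4. min AVC = 7.
So the shutdown price is $7.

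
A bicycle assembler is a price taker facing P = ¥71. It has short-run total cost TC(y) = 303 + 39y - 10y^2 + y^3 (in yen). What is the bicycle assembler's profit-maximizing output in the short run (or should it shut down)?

Produce at y = 8

From TC, MC = TC'(y) = 39 - 20y + 3y^2 and AVC = VC/y = 39 - 10y + y^2.
AVC is minimized where dAVC/dy = -10 + 2y = 0, at y = 5; min AVC = 39 - 10·5 + 5^2 = ¥14.
P = ¥71 exceeds min AVC = ¥14, so the firm stays open.
Solving P = MC: -32 - 20y + 3y^2 = 0 ⇒ y = -4/3 or 8. On the upward-sloping branch, y* = 8.
Check: AVC at y = 8 is ¥23 ≤ P, so revenue covers variable cost.
Profit = P·y − TC = 71·8 − 487 = ¥81.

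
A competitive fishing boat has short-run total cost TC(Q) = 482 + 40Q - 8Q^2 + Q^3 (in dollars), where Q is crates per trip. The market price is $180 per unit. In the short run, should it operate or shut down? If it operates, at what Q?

Produce at Q = 10

From TC, MC = TC'(Q) = 40 - 16Q + 3Q^2 and AVC = VC/Q = 40 - 8Q + Q^2.
AVC hits its minimum where MC = AVC, at Q = 4, giving min AVC = 40 - 8·4 + 4^2 = $24.
Because $180 ≥ $24, revenue can cover variable cost; the firm operates.
Solving P = MC: -140 - 16Q + 3Q^2 = 0 ⇒ Q = -14/3 or 10. On the upward-sloping branch, Q* = 10.
Check: AVC at Q = 10 is $60 ≤ P, so revenue covers variable cost.
Profit = P·Q − TC = 180·10 − 1082 = $718.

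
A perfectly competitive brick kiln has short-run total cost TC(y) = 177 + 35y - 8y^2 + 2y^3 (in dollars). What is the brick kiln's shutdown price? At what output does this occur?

The shutdown price is the minimum of AVC. VC = 35y - 8y^2 + 2y^3, so AVC = 35 - 8y + 2y^2.
dAVC/dy = -8 + 4y = 0 gives y = 2. min AVC = 35 - 8·2 + 2·2^2 = 27.
The firm shuts down for any P below $27.

$27 per unit, at y = 2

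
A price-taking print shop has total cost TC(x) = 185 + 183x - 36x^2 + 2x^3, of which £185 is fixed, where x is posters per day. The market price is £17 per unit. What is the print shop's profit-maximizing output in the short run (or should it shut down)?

Shut down

From TC, MC = TC'(x) = 183 - 72x + 6x^2 and AVC = VC/x = 183 - 36x + 2x^2.
The AVC parabola has its vertex at x = 36/4 = 9, where AVC = 183 - 36·9 + 2·9^2 = £21.
P = £17 lies below min AVC = £21; no output level covers variable cost.
Best response: produce nothing and absorb the £185 fixed cost.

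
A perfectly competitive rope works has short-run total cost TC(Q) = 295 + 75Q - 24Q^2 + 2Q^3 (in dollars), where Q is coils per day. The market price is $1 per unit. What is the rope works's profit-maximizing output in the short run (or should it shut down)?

Shut down

Variable cost is VC = 75Q - 24Q^2 + 2Q^3, so AVC = VC/Q = 75 - 24Q + 2Q^2 and MC = dTC/dQ = 75 - 48Q + 6Q^2.
AVC is minimized where dAVC/dQ = -24 + 4Q = 0, at Q = 6; min AVC = 75 - 24·6 + 2·6^2 = $3.
With P < min AVC ($1 < $3), every unit sold adds to the loss.
Shutting down limits the loss to fixed cost, $295.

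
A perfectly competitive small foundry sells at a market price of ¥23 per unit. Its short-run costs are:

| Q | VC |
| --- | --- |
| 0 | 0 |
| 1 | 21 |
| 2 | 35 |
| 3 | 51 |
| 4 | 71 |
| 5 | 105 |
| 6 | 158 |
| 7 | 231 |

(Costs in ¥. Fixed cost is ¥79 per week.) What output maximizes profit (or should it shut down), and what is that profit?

Q = 4; profit = -¥58

Profit at each row (π = 23Q − TC): Q=0: -79; Q=1: -77; Q=2: -68; Q=3: -61; Q=4: -58; Q=5: -69; Q=6: -99; Q=7: -149.
Profit is maximized at Q = 4. AVC there is 71/4 = ¥17.75 ≤ P, so producing beats shutting down (which would give -¥79).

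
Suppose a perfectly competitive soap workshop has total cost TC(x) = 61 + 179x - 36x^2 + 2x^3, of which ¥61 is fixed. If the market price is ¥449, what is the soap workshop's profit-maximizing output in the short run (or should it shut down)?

Strip out fixed cost: VC = 179x - 36x^2 + 2x^3. Then AVC = 179 - 36x + 2x^2 and MC = 179 - 72x + 6x^2.
AVC is minimized where dAVC/dx = -36 + 4x = 0, at x = 9; min AVC = 179 - 36·9 + 2·9^2 = ¥17.
Because ¥449 ≥ ¥17, revenue can cover variable cost; the firm operates.
Solving P = MC: -270 - 72x + 6x^2 = 0 ⇒ x = -3 or 15. On the upward-sloping branch, x* = 15.
Check: AVC at x = 15 is ¥89 ≤ P, so revenue covers variable cost.
Profit = P·x − TC = 449·15 − 1396 = ¥5339.

Produce at x = 15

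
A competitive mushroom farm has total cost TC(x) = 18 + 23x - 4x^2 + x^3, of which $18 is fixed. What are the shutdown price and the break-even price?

Shutdown price = min AVC. AVC = 23 - 4x + x^2, with vertex at x = 2 and minimum $19.
ATC = 18/x + 23 - 4x + x^2. Setting dATC/dx = −18/x^2 − 4 + 2x = 0 gives x = 3 (since 2·3^3 − 4·3^2 = 18).
min ATC = 18/3 + 23 − 4·3 + 3^2 = $26. That is the break-even price.
For $19 ≤ P < $26 the firm produces at a loss; below $19 it shuts down.

Shutdown price = $19; break-even price = $26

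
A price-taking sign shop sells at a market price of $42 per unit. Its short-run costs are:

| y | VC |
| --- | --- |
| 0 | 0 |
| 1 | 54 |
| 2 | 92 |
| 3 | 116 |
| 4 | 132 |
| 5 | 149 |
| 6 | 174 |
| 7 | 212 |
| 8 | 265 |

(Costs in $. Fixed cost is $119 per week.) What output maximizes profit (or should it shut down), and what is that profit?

Compute π = P·y − TC at each output: y=0: -119; y=1: -131; y=2: -127; y=3: -109; y=4: -83; y=5: -58; y=6: -41; y=7: -37; y=8: -48.
Profit is maximized at y = 7. AVC there is 212/7 = $30.29 ≤ P, so producing beats shutting down (which would give -$119).

y = 7; profit = -$37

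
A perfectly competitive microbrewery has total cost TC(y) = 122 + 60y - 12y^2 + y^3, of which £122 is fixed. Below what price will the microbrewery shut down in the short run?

The shutdown price is the minimum of AVC. VC = 60y - 12y^2 + y^3, so AVC = 60 - 12y + y^2.
At the minimum of AVC, MC = AVC. MC = 60 - 24y + 3y^2; setting MC = AVC gives 2y^2 - 12y = 0, so y = 6. min AVC = 24.
The firm shuts down for any P below £24.

£24 per unit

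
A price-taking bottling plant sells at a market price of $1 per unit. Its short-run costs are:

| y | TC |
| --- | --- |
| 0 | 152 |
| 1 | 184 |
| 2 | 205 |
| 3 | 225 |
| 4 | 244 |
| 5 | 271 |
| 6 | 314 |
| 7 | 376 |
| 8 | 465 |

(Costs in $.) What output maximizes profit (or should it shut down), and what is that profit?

y = 0 (shut down); profit = -$152

Compute π = P·y − TC at each output: y=0: -152; y=1: -183; y=2: -203; y=3: -222; y=4: -240; y=5: -266; y=6: -308; y=7: -369; y=8: -457.
Profit is highest at y = 0. Equivalently, the lowest AVC in the table is 92/4 ≈ $23 at y = 4, and P = $1 falls below it — price never covers variable cost, so the firm shuts down and loses only its fixed cost.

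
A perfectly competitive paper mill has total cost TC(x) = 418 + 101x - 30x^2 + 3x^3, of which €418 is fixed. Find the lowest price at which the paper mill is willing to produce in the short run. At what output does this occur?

Short-run supply begins at min AVC. From VC = 101x - 30x^2 + 3x^3, AVC = 101 - 30x + 3x^2.
At the minimum of AVC, MC = AVC. MC = 101 - 60x + 9x^2; setting MC = AVC gives 6x^2 - 30x = 0, so x = 5. min AVC = 26.
For P < €26 the firm produces nothing.

€26 per unit, at x = 5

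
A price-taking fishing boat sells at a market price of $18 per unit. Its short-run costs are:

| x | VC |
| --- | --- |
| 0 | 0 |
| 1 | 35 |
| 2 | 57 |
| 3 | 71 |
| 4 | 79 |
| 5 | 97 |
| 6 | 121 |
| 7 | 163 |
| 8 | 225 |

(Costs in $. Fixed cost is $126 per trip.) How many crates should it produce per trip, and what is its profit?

Profit at each row (π = 18x − TC): x=0: -126; x=1: -143; x=2: -147; x=3: -143; x=4: -133; x=5: -133; x=6: -139; x=7: -163; x=8: -207.
Profit is highest at x = 0. Equivalently, the lowest AVC in the table is 97/5 ≈ $19.40 at x = 5, and P = $18 falls below it — price never covers variable cost, so the firm shuts down and loses only its fixed cost.

x = 0 (shut down); profit = -$126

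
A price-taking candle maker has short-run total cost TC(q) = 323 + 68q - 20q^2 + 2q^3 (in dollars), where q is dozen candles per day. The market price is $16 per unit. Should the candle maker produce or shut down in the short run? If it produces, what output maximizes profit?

Shut down

From TC, MC = TC'(q) = 68 - 40q + 6q^2 and AVC = VC/q = 68 - 20q + 2q^2.
AVC hits its minimum where MC = AVC, at q = 5, giving min AVC = 68 - 20·5 + 2·5^2 = $18.
Since P = $16 < min AVC = $18, price fails to cover variable cost at any output.
Shutting down limits the loss to fixed cost, $323.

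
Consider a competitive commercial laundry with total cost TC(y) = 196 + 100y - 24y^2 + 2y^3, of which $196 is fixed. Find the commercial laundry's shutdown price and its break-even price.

Shutdown price = $28; break-even price = $58

AVC = 100 - 24y + 2y^2; minimized at y = 6, giving min AVC = $28. That is the shutdown price.
ATC = 196/y + 100 - 24y + 2y^2. Setting dATC/dy = −196/y^2 − 24 + 4y = 0 gives y = 7 (since 4·7^3 − 24·7^2 = 196).
min ATC = 196/7 + 100 − 24·7 + 2·7^2 = $58. That is the break-even price.
Between these two prices the firm operates at a loss; above $58 it earns a profit.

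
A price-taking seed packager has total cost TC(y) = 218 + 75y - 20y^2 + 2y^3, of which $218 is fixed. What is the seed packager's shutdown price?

The shutdown price is the minimum of AVC. VC = 75y - 20y^2 + 2y^3, so AVC = 75 - 20y + 2y^2.
dAVC/dy = -20 + 4y = 0 gives y = 5. min AVC = 75 - 20·5 + 2·5^2 = 25.
The firm shuts down for any P below $25.

$25 per unit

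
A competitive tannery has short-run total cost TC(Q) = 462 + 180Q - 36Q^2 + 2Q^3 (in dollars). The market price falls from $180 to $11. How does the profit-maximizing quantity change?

AVC = 180 - 36Q + 2Q^2, minimized at Q = 9 where min AVC = $18. MC = 180 - 72Q + 6Q^2.
With P = $180 above the shutdown price, P = MC gives Q = 12.
At P = $11 < min AVC = $18, price no longer covers variable cost at any output, so the firm shuts down: Q = 0.

Output falls from 12 to 0 (the firm shuts down)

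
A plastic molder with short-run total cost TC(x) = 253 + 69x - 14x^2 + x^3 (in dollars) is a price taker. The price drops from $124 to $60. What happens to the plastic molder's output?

Output falls from 11 to 9

MC = 69 - 28x + 3x^2; the shutdown threshold is min AVC = $20 (at x = 7).
At P = $124 ≥ min AVC, set P = MC on the rising branch: x = 11.
At P = $60 ≥ min AVC, set P = MC: x = 9. The firm stays open but cuts output.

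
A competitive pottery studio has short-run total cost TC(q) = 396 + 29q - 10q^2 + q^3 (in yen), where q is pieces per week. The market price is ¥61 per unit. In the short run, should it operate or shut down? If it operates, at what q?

Produce at q = 8

From TC, MC = TC'(q) = 29 - 20q + 3q^2 and AVC = VC/q = 29 - 10q + q^2.
AVC is minimized where dAVC/dq = -10 + 2q = 0, at q = 5; min AVC = 29 - 10·5 + 5^2 = ¥4.
Since P = ¥61 ≥ min AVC = ¥4, price covers variable cost and the firm should produce.
Set P = MC: 61 = 29 - 20q + 3q^2 → -32 - 20q + 3q^2 = 0. The roots are q = -4/3 and q = 8; the profit-maximizing output is on the rising part of MC, so q* = 8.
Check: AVC at q = 8 is ¥13 ≤ P, so revenue covers variable cost.
Profit = P·q − TC = 61·8 − 500 = -¥12, a loss, but smaller than the ¥396 fixed cost the firm would lose by shutting down.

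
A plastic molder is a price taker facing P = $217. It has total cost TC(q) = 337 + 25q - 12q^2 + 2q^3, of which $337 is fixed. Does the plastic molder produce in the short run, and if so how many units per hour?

Produce at q = 8

Variable cost is VC = 25q - 12q^2 + 2q^3, so AVC = VC/q = 25 - 12q + 2q^2 and MC = dTC/dq = 25 - 24q + 6q^2.
The AVC parabola has its vertex at q = 12/4 = 3, where AVC = 25 - 12·3 + 2·3^2 = $7.
P = $217 exceeds min AVC = $7, so the firm stays open.
Solving P = MC: -192 - 24q + 6q^2 = 0 ⇒ q = -4 or 8. On the upward-sloping branch, q* = 8.
Check: AVC at q = 8 is $57 ≤ P, so revenue covers variable cost.
Profit = P·q − TC = 217·8 − 793 = $943.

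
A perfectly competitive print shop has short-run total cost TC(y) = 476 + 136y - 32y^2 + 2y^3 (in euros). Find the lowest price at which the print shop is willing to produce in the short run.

Short-run supply begins at min AVC. From VC = 136y - 32y^2 + 2y^3, AVC = 136 - 32y + 2y^2.
dAVC/dy = -32 + 4y = 0 gives y = 8. min AVC = 136 - 32·8 + 2·8^2 = 8.
The firm shuts down for any P below €8.

€8 per unit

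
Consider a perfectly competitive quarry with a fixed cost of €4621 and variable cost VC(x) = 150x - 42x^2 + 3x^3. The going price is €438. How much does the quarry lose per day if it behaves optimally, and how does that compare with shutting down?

AVC = 150 - 42x + 3x^2 has its minimum €3 at x = 7; price €438 clears that bar, so the firm operates.
With MC = 150 - 84x + 9x^2, P = MC on the upward-sloping part at x* = 12.
TR = 438·12 = 5256. TC = 4621 + 936 = 5557. Profit = 5256 − 5557 = -€301.
That loss of €301 beats the €4621 the firm would lose by shutting down; producing recovers €4320 of fixed cost.

Profit = -€301 at x = 12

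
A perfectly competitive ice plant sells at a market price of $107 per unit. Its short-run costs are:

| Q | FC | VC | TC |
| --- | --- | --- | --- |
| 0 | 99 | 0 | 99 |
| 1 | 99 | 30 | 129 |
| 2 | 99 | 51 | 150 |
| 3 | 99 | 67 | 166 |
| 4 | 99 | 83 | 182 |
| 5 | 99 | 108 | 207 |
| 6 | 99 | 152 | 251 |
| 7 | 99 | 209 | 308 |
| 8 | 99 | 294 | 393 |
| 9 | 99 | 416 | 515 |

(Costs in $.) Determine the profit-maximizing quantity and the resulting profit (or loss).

Q = 8; profit = $463

Profit at each row (π = 107Q − TC): Q=0: -99; Q=1: -22; Q=2: 64; Q=3: 155; Q=4: 246; Q=5: 328; Q=6: 391; Q=7: 441; Q=8: 463; Q=9: 448.
Profit is maximized at Q = 8. AVC there is 294/8 = $36.75 ≤ P, so producing beats shutting down (which would give -$99).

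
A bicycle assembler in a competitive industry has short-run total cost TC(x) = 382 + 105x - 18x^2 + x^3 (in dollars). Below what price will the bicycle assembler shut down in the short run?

$24 per unit

The firm shuts down when price falls below the minimum of average variable cost. AVC = VC/x = 105 - 18x + x^2.
dAVC/dx = -18 + 2x = 0 gives x = 9. min AVC = 105 - 18·9 + 9^2 = 24.
So the shutdown price is $24.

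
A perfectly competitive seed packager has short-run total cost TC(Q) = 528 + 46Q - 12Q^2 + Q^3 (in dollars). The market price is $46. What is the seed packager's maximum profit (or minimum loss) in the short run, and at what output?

AVC = 46 - 12Q + Q^2; min AVC = $10 at Q = 6. Since P = $46 ≥ min AVC, the firm produces.
With MC = 46 - 24Q + 3Q^2, P = MC on the upward-sloping part at Q* = 8.
TR = 46·8 = 368. TC = 528 + 112 = 640. Profit = 368 − 640 = -$272.
Shutting down would mean losing the fixed cost of $528, so operating at a loss of $272 is better by $256.

Profit = -$272 at Q = 8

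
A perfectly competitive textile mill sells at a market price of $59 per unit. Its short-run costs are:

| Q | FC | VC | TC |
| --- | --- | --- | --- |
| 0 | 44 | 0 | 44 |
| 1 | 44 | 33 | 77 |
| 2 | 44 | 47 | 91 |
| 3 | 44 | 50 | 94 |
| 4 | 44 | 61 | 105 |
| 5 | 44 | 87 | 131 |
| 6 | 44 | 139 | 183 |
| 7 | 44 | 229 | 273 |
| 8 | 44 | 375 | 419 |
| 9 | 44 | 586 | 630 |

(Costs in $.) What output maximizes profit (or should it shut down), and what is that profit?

Q = 6; profit = $171

Profit at each row (π = 59Q − TC): Q=0: -44; Q=1: -18; Q=2: 27; Q=3: 83; Q=4: 131; Q=5: 164; Q=6: 171; Q=7: 140; Q=8: 53; Q=9: -99.
Profit is maximized at Q = 6. AVC there is 139/6 = $23.17 ≤ P, so producing beats shutting down (which would give -$44).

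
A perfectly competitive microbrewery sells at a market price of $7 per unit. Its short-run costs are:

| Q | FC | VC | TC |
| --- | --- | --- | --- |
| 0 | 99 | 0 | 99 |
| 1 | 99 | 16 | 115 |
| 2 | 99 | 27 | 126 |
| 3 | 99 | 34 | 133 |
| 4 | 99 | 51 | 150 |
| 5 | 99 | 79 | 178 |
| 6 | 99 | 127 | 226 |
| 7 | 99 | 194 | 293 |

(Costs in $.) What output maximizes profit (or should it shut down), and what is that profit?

Q = 0 (shut down); profit = -$99

Compute π = P·Q − TC at each output: Q=0: -99; Q=1: -108; Q=2: -112; Q=3: -112; Q=4: -122; Q=5: -143; Q=6: -184; Q=7: -244.
Profit is highest at Q = 0. Equivalently, the lowest AVC in the table is 34/3 ≈ $11.33 at Q = 3, and P = $7 falls below it — price never covers variable cost, so the firm shuts down and loses only its fixed cost.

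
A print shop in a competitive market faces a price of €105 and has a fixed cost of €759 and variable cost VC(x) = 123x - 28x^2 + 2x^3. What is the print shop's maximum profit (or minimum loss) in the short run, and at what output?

Profit = -€111 at x = 9

AVC = 123 - 28x + 2x^2; min AVC = €25 at x = 7. Since P = €105 ≥ min AVC, the firm produces.
With MC = 123 - 56x + 6x^2, P = MC on the upward-sloping part at x* = 9.
TR = 105·9 = 945. TC = 759 + 297 = 1056. Profit = 945 − 1056 = -€111.
By producing, the firm covers all variable cost plus €648 of fixed cost; shutting down would lose the full €759.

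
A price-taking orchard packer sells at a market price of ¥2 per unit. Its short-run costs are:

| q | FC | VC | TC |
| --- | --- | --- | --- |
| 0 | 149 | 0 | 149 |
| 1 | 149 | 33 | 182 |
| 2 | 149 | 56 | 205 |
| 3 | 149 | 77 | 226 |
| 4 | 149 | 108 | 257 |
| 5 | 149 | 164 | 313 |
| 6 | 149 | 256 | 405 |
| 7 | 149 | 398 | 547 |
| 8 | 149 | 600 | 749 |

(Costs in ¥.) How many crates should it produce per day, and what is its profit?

q = 0 (shut down); profit = -¥149

Tabulate TR − TC: q=0: -149; q=1: -180; q=2: -201; q=3: -220; q=4: -249; q=5: -303; q=6: -393; q=7: -533; q=8: -733.
Profit is highest at q = 0. Equivalently, the lowest AVC in the table is 77/3 ≈ ¥25.67 at q = 3, and P = ¥2 falls below it — price never covers variable cost, so the firm shuts down and loses only its fixed cost.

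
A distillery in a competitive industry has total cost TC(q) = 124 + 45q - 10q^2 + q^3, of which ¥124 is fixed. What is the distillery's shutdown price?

¥20 per unit

The firm shuts down when price falls below the minimum of average variable cost. AVC = VC/q = 45 - 10q + q^2.
dAVC/dq = -10 + 2q = 0 gives q = 5. min AVC = 45 - 10·5 + 5^2 = 20.
For P < ¥20 the firm produces nothing.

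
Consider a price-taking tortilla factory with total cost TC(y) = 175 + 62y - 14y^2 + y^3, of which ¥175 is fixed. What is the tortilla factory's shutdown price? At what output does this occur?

The shutdown price is the minimum of AVC. VC = 62y - 14y^2 + y^3, so AVC = 62 - 14y + y^2.
dAVC/dy = -14 + 2y = 0 gives y = 7. min AVC = 62 - 14·7 + 7^2 = 13.
For P < ¥13 the firm produces nothing.

¥13 per unit, at y = 7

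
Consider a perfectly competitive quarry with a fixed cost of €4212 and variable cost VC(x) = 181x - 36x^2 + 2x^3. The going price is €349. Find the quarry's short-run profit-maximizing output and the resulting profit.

AVC = 181 - 36x + 2x^2 has its minimum €19 at x = 9; price €349 clears that bar, so the firm operates.
With MC = 181 - 72x + 6x^2, P = MC on the upward-sloping part at x* = 14.
TR = 349·14 = 4886. TC = 4212 + 966 = 5178. Profit = 4886 − 5178 = -€292.
Shutting down would mean losing the fixed cost of €4212, so operating at a loss of €292 is better by €3920.

Profit = -€292 at x = 14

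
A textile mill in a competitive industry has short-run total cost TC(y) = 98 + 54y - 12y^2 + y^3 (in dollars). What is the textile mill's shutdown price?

$18 per unit

The shutdown price is the minimum of AVC. VC = 54y - 12y^2 + y^3, so AVC = 54 - 12y + y^2.
At the minimum of AVC, MC = AVC. MC = 54 - 24y + 3y^2; setting MC = AVC gives 2y^2 - 12y = 0, so y = 6. min AVC = 18.
So the shutdown price is $18.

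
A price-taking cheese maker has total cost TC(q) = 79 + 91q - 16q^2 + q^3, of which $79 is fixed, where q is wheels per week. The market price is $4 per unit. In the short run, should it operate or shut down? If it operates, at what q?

Strip out fixed cost: VC = 91q - 16q^2 + q^3. Then AVC = 91 - 16q + q^2 and MC = 91 - 32q + 3q^2.
AVC is minimized where dAVC/dq = -16 + 2q = 0, at q = 8; min AVC = 91 - 16·8 + 8^2 = $27.
With P < min AVC ($4 < $27), every unit sold adds to the loss.
The firm minimizes its loss by shutting down and losing only its fixed cost of $79.

Shut down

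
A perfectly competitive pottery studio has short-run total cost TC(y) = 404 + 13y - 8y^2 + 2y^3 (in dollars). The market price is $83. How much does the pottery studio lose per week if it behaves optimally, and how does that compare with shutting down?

Profit = -$104 at y = 5

AVC = 13 - 8y + 2y^2; min AVC = $5 at y = 2. Since P = $83 ≥ min AVC, the firm produces.
With MC = 13 - 16y + 6y^2, P = MC on the upward-sloping part at y* = 5.
TR = 83·5 = 415. TC = 404 + 115 = 519. Profit = 415 − 519 = -$104.
Shutting down would mean losing the fixed cost of $404, so operating at a loss of $104 is better by $300.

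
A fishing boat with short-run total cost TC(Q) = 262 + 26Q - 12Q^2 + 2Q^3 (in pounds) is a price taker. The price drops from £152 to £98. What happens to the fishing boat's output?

MC = 26 - 24Q + 6Q^2; the shutdown threshold is min AVC = £8 (at Q = 3).
At P = £152 ≥ min AVC, set P = MC on the rising branch: Q = 7.
At P = £98 ≥ min AVC, set P = MC: Q = 6. The firm stays open but cuts output.

Output falls from 7 to 6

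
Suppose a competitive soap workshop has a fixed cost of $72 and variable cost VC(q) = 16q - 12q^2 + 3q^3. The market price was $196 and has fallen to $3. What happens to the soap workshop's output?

MC = 16 - 24q + 9q^2; the shutdown threshold is min AVC = $4 (at q = 2).
With P = $196 above the shutdown price, P = MC gives q = 6.
At P = $3 < min AVC = $4, price no longer covers variable cost at any output, so the firm shuts down: q = 0.

Output falls from 6 to 0 (the firm shuts down)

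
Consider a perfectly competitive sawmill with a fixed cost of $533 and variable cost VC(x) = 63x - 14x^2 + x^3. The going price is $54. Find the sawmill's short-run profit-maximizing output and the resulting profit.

Profit = -$209 at x = 9

AVC = 63 - 14x + x^2; min AVC = $14 at x = 7. Since P = $54 ≥ min AVC, the firm produces.
With MC = 63 - 28x + 3x^2, P = MC on the upward-sloping part at x* = 9.
TR = 54·9 = 486. TC = 533 + 162 = 695. Profit = 486 − 695 = -$209.
That loss of $209 beats the $533 the firm would lose by shutting down; producing recovers $324 of fixed cost.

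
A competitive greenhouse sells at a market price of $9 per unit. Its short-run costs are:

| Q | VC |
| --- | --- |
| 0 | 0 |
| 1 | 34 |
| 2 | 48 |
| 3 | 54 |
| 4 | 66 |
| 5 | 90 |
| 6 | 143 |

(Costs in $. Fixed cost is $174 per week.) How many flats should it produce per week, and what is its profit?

Q = 0 (shut down); profit = -$174

Compute π = P·Q − TC at each output: Q=0: -174; Q=1: -199; Q=2: -204; Q=3: -201; Q=4: -204; Q=5: -219; Q=6: -263.
Profit is highest at Q = 0. Equivalently, the lowest AVC in the table is 66/4 ≈ $16.50 at Q = 4, and P = $9 falls below it — price never covers variable cost, so the firm shuts down and loses only its fixed cost.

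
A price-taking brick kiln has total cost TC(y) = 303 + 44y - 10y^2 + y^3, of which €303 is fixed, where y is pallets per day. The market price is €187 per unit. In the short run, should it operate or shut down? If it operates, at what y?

Produce at y = 11

From TC, MC = TC'(y) = 44 - 20y + 3y^2 and AVC = VC/y = 44 - 10y + y^2.
The AVC parabola has its vertex at y = 10/2 = 5, where AVC = 44 - 10·5 + 5^2 = €19.
P = €187 exceeds min AVC = €19, so the firm stays open.
Set P = MC: 187 = 44 - 20y + 3y^2 → -143 - 20y + 3y^2 = 0. The roots are y = -13/3 and y = 11; the profit-maximizing output is on the rising part of MC, so y* = 11.
Check: AVC at y = 11 is €55 ≤ P, so revenue covers variable cost.
Profit = P·y − TC = 187·11 − 908 = €1149.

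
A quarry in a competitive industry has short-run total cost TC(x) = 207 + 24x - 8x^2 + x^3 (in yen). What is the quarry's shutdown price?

¥8 per unit

The shutdown price is the minimum of AVC. VC = 24x - 8x^2 + x^3, so AVC = 24 - 8x + x^2.
At the minimum of AVC, MC = AVC. MC = 24 - 16x + 3x^2; setting MC = AVC gives 2x^2 - 8x = 0, so x = 4. min AVC = 8.
The firm shuts down for any P below ¥8.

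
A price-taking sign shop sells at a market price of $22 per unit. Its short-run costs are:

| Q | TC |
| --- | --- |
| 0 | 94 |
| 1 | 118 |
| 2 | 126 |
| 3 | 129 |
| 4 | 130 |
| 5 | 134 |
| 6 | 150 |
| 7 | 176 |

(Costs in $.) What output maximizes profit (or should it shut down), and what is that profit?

Q = 6; profit = -$18

Compute π = P·Q − TC at each output: Q=0: -94; Q=1: -96; Q=2: -82; Q=3: -63; Q=4: -42; Q=5: -24; Q=6: -18; Q=7: -22.
Profit is maximized at Q = 6. AVC there is 56/6 = $9.33 ≤ P, so producing beats shutting down (which would give -$94).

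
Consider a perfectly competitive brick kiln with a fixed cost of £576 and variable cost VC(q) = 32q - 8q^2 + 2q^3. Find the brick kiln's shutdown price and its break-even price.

AVC = 32 - 8q + 2q^2; minimized at q = 2, giving min AVC = £24. That is the shutdown price.
ATC = 576/q + 32 - 8q + 2q^2. Setting dATC/dq = −576/q^2 − 8 + 4q = 0 gives q = 6 (since 4·6^3 − 8·6^2 = 576).
min ATC = 576/6 + 32 − 8·6 + 2·6^2 = £152. That is the break-even price.
For £24 ≤ P < £152 the firm produces at a loss; below £24 it shuts down.

Shutdown price = £24; break-even price = £152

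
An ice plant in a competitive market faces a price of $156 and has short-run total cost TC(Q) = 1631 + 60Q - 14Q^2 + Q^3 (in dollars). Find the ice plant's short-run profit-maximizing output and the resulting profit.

AVC = 60 - 14Q + Q^2 has its minimum $11 at Q = 7; price $156 clears that bar, so the firm operates.
MC = 60 - 28Q + 3Q^2. Setting P = MC and taking the root on the rising branch gives Q* = 12.
TR = 156·12 = 1872. TC = 1631 + 432 = 2063. Profit = 1872 − 2063 = -$191.
That loss of $191 beats the $1631 the firm would lose by shutting down; producing recovers $1440 of fixed cost.

Profit = -$191 at Q = 12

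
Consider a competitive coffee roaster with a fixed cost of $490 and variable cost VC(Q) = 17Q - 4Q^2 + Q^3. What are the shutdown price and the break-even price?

Shutdown price = $13; break-even price = $108

Shutdown price = min AVC. AVC = 17 - 4Q + Q^2, with vertex at Q = 2 and minimum $13.
ATC = 490/Q + 17 - 4Q + Q^2. Setting dATC/dQ = −490/Q^2 − 4 + 2Q = 0 gives Q = 7 (since 2·7^3 − 4·7^2 = 490).
min ATC = 490/7 + 17 − 4·7 + 7^2 = $108. That is the break-even price.
For $13 ≤ P < $108 the firm produces at a loss; below $13 it shuts down.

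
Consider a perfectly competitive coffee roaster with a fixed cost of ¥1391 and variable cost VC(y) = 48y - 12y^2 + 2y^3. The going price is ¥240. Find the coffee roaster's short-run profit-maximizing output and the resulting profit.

AVC = 48 - 12y + 2y^2 has its minimum ¥30 at y = 3; price ¥240 clears that bar, so the firm operates.
With MC = 48 - 24y + 6y^2, P = MC on the upward-sloping part at y* = 8.
TR = 240·8 = 1920. TC = 1391 + 640 = 2031. Profit = 1920 − 2031 = -¥111.
That loss of ¥111 beats the ¥1391 the firm would lose by shutting down; producing recovers ¥1280 of fixed cost.

Profit = -¥111 at y = 8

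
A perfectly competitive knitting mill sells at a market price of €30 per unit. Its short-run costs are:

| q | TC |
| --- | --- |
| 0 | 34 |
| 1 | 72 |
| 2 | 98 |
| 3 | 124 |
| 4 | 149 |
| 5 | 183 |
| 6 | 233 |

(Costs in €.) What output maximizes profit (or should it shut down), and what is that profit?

q = 4; profit = -€29

Profit at each row (π = 30q − TC): q=0: -34; q=1: -42; q=2: -38; q=3: -34; q=4: -29; q=5: -33; q=6: -53.
Profit is maximized at q = 4. AVC there is 115/4 = €28.75 ≤ P, so producing beats shutting down (which would give -€34).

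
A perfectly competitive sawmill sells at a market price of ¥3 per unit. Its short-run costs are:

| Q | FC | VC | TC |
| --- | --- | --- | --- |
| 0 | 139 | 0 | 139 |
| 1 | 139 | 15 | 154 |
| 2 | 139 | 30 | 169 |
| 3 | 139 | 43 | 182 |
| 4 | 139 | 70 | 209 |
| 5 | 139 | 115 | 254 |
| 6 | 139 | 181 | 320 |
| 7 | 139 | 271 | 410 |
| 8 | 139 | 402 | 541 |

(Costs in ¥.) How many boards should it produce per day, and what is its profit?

Profit at each row (π = 3Q − TC): Q=0: -139; Q=1: -151; Q=2: -163; Q=3: -173; Q=4: -197; Q=5: -239; Q=6: -302; Q=7: -389; Q=8: -517.
Profit is highest at Q = 0. Equivalently, the lowest AVC in the table is 43/3 ≈ ¥14.33 at Q = 3, and P = ¥3 falls below it — price never covers variable cost, so the firm shuts down and loses only its fixed cost.

Q = 0 (shut down); profit = -¥139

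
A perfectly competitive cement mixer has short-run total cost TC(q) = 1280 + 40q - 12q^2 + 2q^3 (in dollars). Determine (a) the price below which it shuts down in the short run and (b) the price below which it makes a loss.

AVC = 40 - 12q + 2q^2; minimized at q = 3, giving min AVC = $22. That is the shutdown price.
ATC = 1280/q + 40 - 12q + 2q^2. Setting dATC/dq = −1280/q^2 − 12 + 4q = 0 gives q = 8 (since 4·8^3 − 12·8^2 = 1280).
min ATC = 1280/8 + 40 − 12·8 + 2·8^2 = $232. That is the break-even price.
For $22 ≤ P < $232 the firm produces at a loss; below $22 it shuts down.

Shutdown price = $22; break-even price = $232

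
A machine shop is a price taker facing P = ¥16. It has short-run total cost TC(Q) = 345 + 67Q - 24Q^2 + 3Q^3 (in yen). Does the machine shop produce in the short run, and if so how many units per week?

Strip out fixed cost: VC = 67Q - 24Q^2 + 3Q^3. Then AVC = 67 - 24Q + 3Q^2 and MC = 67 - 48Q + 9Q^2.
The AVC parabola has its vertex at Q = 24/6 = 4, where AVC = 67 - 24·4 + 3·4^2 = ¥19.
With P < min AVC (¥16 < ¥19), every unit sold adds to the loss.
Shutting down limits the loss to fixed cost, ¥345.

Shut down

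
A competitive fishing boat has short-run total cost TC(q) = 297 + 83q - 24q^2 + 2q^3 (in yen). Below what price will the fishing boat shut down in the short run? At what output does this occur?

The firm shuts down when price falls below the minimum of average variable cost. AVC = VC/q = 83 - 24q + 2q^2.
At the minimum of AVC, MC = AVC. MC = 83 - 48q + 6q^2; setting MC = AVC gives 4q^2 - 24q = 0, so q = 6. min AVC = 11.
So the shutdown price is ¥11.

¥11 per unit, at q = 6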